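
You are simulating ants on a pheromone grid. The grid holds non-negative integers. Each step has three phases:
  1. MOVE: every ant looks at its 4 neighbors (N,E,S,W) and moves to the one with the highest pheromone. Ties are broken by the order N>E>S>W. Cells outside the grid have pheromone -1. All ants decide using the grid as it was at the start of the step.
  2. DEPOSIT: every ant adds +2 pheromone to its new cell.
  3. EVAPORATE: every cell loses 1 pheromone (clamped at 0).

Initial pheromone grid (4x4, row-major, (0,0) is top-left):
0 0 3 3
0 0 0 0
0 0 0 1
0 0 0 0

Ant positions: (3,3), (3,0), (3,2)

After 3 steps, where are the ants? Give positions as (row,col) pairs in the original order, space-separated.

Step 1: ant0:(3,3)->N->(2,3) | ant1:(3,0)->N->(2,0) | ant2:(3,2)->N->(2,2)
  grid max=2 at (0,2)
Step 2: ant0:(2,3)->W->(2,2) | ant1:(2,0)->N->(1,0) | ant2:(2,2)->E->(2,3)
  grid max=3 at (2,3)
Step 3: ant0:(2,2)->E->(2,3) | ant1:(1,0)->N->(0,0) | ant2:(2,3)->W->(2,2)
  grid max=4 at (2,3)

(2,3) (0,0) (2,2)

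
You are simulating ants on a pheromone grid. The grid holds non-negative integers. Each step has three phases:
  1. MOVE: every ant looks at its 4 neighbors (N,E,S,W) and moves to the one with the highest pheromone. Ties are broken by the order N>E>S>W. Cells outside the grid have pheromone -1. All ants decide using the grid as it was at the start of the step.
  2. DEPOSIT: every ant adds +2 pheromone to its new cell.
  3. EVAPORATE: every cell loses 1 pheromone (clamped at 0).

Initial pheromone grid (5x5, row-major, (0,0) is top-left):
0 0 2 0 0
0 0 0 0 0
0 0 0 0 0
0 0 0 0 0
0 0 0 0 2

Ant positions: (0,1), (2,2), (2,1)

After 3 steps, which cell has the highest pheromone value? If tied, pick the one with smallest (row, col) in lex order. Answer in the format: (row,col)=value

Step 1: ant0:(0,1)->E->(0,2) | ant1:(2,2)->N->(1,2) | ant2:(2,1)->N->(1,1)
  grid max=3 at (0,2)
Step 2: ant0:(0,2)->S->(1,2) | ant1:(1,2)->N->(0,2) | ant2:(1,1)->E->(1,2)
  grid max=4 at (0,2)
Step 3: ant0:(1,2)->N->(0,2) | ant1:(0,2)->S->(1,2) | ant2:(1,2)->N->(0,2)
  grid max=7 at (0,2)
Final grid:
  0 0 7 0 0
  0 0 5 0 0
  0 0 0 0 0
  0 0 0 0 0
  0 0 0 0 0
Max pheromone 7 at (0,2)

Answer: (0,2)=7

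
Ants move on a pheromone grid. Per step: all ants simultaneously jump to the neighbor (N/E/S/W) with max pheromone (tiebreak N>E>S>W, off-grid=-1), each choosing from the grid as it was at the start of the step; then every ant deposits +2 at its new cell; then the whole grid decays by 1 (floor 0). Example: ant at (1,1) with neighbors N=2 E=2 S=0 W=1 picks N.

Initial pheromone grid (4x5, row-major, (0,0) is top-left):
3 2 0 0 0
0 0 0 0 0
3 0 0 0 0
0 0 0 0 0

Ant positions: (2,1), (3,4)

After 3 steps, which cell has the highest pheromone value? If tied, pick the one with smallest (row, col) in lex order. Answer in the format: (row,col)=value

Answer: (2,0)=4

Derivation:
Step 1: ant0:(2,1)->W->(2,0) | ant1:(3,4)->N->(2,4)
  grid max=4 at (2,0)
Step 2: ant0:(2,0)->N->(1,0) | ant1:(2,4)->N->(1,4)
  grid max=3 at (2,0)
Step 3: ant0:(1,0)->S->(2,0) | ant1:(1,4)->N->(0,4)
  grid max=4 at (2,0)
Final grid:
  0 0 0 0 1
  0 0 0 0 0
  4 0 0 0 0
  0 0 0 0 0
Max pheromone 4 at (2,0)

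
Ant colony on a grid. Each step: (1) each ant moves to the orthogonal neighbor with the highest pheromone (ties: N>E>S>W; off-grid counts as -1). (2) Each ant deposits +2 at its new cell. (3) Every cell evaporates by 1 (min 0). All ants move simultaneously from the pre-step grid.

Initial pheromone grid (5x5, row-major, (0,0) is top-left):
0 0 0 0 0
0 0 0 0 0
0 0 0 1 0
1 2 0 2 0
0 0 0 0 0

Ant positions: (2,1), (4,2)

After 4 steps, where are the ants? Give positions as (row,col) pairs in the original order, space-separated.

Step 1: ant0:(2,1)->S->(3,1) | ant1:(4,2)->N->(3,2)
  grid max=3 at (3,1)
Step 2: ant0:(3,1)->E->(3,2) | ant1:(3,2)->W->(3,1)
  grid max=4 at (3,1)
Step 3: ant0:(3,2)->W->(3,1) | ant1:(3,1)->E->(3,2)
  grid max=5 at (3,1)
Step 4: ant0:(3,1)->E->(3,2) | ant1:(3,2)->W->(3,1)
  grid max=6 at (3,1)

(3,2) (3,1)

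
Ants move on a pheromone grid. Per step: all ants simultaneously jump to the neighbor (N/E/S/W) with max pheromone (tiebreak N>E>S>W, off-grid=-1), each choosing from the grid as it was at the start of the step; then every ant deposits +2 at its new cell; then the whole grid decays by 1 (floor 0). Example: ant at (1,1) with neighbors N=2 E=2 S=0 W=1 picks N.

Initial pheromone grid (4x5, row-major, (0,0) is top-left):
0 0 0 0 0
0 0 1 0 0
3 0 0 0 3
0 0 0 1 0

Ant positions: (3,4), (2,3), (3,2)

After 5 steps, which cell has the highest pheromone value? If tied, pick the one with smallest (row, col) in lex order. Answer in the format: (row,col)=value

Step 1: ant0:(3,4)->N->(2,4) | ant1:(2,3)->E->(2,4) | ant2:(3,2)->E->(3,3)
  grid max=6 at (2,4)
Step 2: ant0:(2,4)->N->(1,4) | ant1:(2,4)->N->(1,4) | ant2:(3,3)->N->(2,3)
  grid max=5 at (2,4)
Step 3: ant0:(1,4)->S->(2,4) | ant1:(1,4)->S->(2,4) | ant2:(2,3)->E->(2,4)
  grid max=10 at (2,4)
Step 4: ant0:(2,4)->N->(1,4) | ant1:(2,4)->N->(1,4) | ant2:(2,4)->N->(1,4)
  grid max=9 at (2,4)
Step 5: ant0:(1,4)->S->(2,4) | ant1:(1,4)->S->(2,4) | ant2:(1,4)->S->(2,4)
  grid max=14 at (2,4)
Final grid:
  0 0 0 0 0
  0 0 0 0 6
  0 0 0 0 14
  0 0 0 0 0
Max pheromone 14 at (2,4)

Answer: (2,4)=14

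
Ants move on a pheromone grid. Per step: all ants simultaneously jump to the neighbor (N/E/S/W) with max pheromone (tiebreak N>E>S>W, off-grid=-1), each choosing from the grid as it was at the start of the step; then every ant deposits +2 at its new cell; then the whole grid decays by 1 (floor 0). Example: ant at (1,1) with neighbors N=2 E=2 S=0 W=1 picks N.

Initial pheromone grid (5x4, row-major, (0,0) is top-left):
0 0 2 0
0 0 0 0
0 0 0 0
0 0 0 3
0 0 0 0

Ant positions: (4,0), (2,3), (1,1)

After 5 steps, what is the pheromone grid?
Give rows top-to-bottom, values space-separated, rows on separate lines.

After step 1: ants at (3,0),(3,3),(0,1)
  0 1 1 0
  0 0 0 0
  0 0 0 0
  1 0 0 4
  0 0 0 0
After step 2: ants at (2,0),(2,3),(0,2)
  0 0 2 0
  0 0 0 0
  1 0 0 1
  0 0 0 3
  0 0 0 0
After step 3: ants at (1,0),(3,3),(0,3)
  0 0 1 1
  1 0 0 0
  0 0 0 0
  0 0 0 4
  0 0 0 0
After step 4: ants at (0,0),(2,3),(0,2)
  1 0 2 0
  0 0 0 0
  0 0 0 1
  0 0 0 3
  0 0 0 0
After step 5: ants at (0,1),(3,3),(0,3)
  0 1 1 1
  0 0 0 0
  0 0 0 0
  0 0 0 4
  0 0 0 0

0 1 1 1
0 0 0 0
0 0 0 0
0 0 0 4
0 0 0 0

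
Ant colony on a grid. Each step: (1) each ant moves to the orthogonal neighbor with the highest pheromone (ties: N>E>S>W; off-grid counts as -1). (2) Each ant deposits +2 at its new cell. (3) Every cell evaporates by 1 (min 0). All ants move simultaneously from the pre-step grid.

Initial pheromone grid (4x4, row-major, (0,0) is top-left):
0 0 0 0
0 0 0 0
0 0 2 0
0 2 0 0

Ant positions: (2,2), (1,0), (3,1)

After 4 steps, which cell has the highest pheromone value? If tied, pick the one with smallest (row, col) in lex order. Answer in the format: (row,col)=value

Step 1: ant0:(2,2)->N->(1,2) | ant1:(1,0)->N->(0,0) | ant2:(3,1)->N->(2,1)
  grid max=1 at (0,0)
Step 2: ant0:(1,2)->S->(2,2) | ant1:(0,0)->E->(0,1) | ant2:(2,1)->E->(2,2)
  grid max=4 at (2,2)
Step 3: ant0:(2,2)->N->(1,2) | ant1:(0,1)->E->(0,2) | ant2:(2,2)->N->(1,2)
  grid max=3 at (1,2)
Step 4: ant0:(1,2)->S->(2,2) | ant1:(0,2)->S->(1,2) | ant2:(1,2)->S->(2,2)
  grid max=6 at (2,2)
Final grid:
  0 0 0 0
  0 0 4 0
  0 0 6 0
  0 0 0 0
Max pheromone 6 at (2,2)

Answer: (2,2)=6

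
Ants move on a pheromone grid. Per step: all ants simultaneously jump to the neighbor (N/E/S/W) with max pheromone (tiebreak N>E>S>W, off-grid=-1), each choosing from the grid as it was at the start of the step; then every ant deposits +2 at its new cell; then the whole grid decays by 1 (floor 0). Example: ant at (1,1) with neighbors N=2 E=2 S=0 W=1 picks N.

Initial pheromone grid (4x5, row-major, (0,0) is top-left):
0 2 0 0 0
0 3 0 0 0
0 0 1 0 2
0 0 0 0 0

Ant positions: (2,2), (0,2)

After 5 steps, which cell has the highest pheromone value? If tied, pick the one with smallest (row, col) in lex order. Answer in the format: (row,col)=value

Step 1: ant0:(2,2)->N->(1,2) | ant1:(0,2)->W->(0,1)
  grid max=3 at (0,1)
Step 2: ant0:(1,2)->W->(1,1) | ant1:(0,1)->S->(1,1)
  grid max=5 at (1,1)
Step 3: ant0:(1,1)->N->(0,1) | ant1:(1,1)->N->(0,1)
  grid max=5 at (0,1)
Step 4: ant0:(0,1)->S->(1,1) | ant1:(0,1)->S->(1,1)
  grid max=7 at (1,1)
Step 5: ant0:(1,1)->N->(0,1) | ant1:(1,1)->N->(0,1)
  grid max=7 at (0,1)
Final grid:
  0 7 0 0 0
  0 6 0 0 0
  0 0 0 0 0
  0 0 0 0 0
Max pheromone 7 at (0,1)

Answer: (0,1)=7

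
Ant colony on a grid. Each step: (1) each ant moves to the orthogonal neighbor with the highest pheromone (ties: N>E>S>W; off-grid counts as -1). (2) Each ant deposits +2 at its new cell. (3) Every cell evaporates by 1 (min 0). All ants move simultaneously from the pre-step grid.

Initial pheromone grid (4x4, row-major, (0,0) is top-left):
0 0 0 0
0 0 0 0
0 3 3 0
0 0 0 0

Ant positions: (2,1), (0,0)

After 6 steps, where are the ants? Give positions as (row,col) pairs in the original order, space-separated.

Step 1: ant0:(2,1)->E->(2,2) | ant1:(0,0)->E->(0,1)
  grid max=4 at (2,2)
Step 2: ant0:(2,2)->W->(2,1) | ant1:(0,1)->E->(0,2)
  grid max=3 at (2,1)
Step 3: ant0:(2,1)->E->(2,2) | ant1:(0,2)->E->(0,3)
  grid max=4 at (2,2)
Step 4: ant0:(2,2)->W->(2,1) | ant1:(0,3)->S->(1,3)
  grid max=3 at (2,1)
Step 5: ant0:(2,1)->E->(2,2) | ant1:(1,3)->N->(0,3)
  grid max=4 at (2,2)
Step 6: ant0:(2,2)->W->(2,1) | ant1:(0,3)->S->(1,3)
  grid max=3 at (2,1)

(2,1) (1,3)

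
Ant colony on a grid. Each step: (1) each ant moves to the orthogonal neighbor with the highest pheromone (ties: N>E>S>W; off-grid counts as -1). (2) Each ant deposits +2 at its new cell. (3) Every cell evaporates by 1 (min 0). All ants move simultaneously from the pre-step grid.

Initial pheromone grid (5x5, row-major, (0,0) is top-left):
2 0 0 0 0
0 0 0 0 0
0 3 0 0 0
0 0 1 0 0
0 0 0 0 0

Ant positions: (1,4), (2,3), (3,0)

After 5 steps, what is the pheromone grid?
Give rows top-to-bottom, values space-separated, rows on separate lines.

After step 1: ants at (0,4),(1,3),(2,0)
  1 0 0 0 1
  0 0 0 1 0
  1 2 0 0 0
  0 0 0 0 0
  0 0 0 0 0
After step 2: ants at (1,4),(0,3),(2,1)
  0 0 0 1 0
  0 0 0 0 1
  0 3 0 0 0
  0 0 0 0 0
  0 0 0 0 0
After step 3: ants at (0,4),(0,4),(1,1)
  0 0 0 0 3
  0 1 0 0 0
  0 2 0 0 0
  0 0 0 0 0
  0 0 0 0 0
After step 4: ants at (1,4),(1,4),(2,1)
  0 0 0 0 2
  0 0 0 0 3
  0 3 0 0 0
  0 0 0 0 0
  0 0 0 0 0
After step 5: ants at (0,4),(0,4),(1,1)
  0 0 0 0 5
  0 1 0 0 2
  0 2 0 0 0
  0 0 0 0 0
  0 0 0 0 0

0 0 0 0 5
0 1 0 0 2
0 2 0 0 0
0 0 0 0 0
0 0 0 0 0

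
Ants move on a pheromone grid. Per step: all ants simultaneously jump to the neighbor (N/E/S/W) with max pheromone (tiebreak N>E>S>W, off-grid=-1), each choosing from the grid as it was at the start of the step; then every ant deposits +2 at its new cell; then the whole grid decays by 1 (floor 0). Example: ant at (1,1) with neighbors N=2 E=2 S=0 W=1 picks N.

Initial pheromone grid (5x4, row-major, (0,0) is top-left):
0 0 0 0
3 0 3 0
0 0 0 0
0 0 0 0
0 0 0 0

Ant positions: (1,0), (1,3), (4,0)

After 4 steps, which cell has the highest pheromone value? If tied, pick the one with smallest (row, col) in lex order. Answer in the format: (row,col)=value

Step 1: ant0:(1,0)->N->(0,0) | ant1:(1,3)->W->(1,2) | ant2:(4,0)->N->(3,0)
  grid max=4 at (1,2)
Step 2: ant0:(0,0)->S->(1,0) | ant1:(1,2)->N->(0,2) | ant2:(3,0)->N->(2,0)
  grid max=3 at (1,0)
Step 3: ant0:(1,0)->S->(2,0) | ant1:(0,2)->S->(1,2) | ant2:(2,0)->N->(1,0)
  grid max=4 at (1,0)
Step 4: ant0:(2,0)->N->(1,0) | ant1:(1,2)->N->(0,2) | ant2:(1,0)->S->(2,0)
  grid max=5 at (1,0)
Final grid:
  0 0 1 0
  5 0 3 0
  3 0 0 0
  0 0 0 0
  0 0 0 0
Max pheromone 5 at (1,0)

Answer: (1,0)=5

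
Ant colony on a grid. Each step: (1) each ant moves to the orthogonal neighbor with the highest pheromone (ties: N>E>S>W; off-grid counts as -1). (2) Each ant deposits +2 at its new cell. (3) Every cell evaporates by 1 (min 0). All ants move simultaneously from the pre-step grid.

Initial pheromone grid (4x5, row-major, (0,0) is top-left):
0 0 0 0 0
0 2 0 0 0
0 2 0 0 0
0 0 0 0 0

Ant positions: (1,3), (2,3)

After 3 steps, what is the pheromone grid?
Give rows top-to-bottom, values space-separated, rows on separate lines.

After step 1: ants at (0,3),(1,3)
  0 0 0 1 0
  0 1 0 1 0
  0 1 0 0 0
  0 0 0 0 0
After step 2: ants at (1,3),(0,3)
  0 0 0 2 0
  0 0 0 2 0
  0 0 0 0 0
  0 0 0 0 0
After step 3: ants at (0,3),(1,3)
  0 0 0 3 0
  0 0 0 3 0
  0 0 0 0 0
  0 0 0 0 0

0 0 0 3 0
0 0 0 3 0
0 0 0 0 0
0 0 0 0 0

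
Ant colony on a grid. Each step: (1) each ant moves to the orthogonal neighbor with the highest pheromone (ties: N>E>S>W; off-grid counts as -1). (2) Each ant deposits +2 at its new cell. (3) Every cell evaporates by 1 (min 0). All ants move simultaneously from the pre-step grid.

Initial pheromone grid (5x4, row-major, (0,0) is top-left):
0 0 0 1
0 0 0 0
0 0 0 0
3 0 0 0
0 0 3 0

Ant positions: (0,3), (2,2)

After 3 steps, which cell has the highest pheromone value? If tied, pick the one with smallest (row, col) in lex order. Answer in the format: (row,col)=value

Answer: (1,2)=3

Derivation:
Step 1: ant0:(0,3)->S->(1,3) | ant1:(2,2)->N->(1,2)
  grid max=2 at (3,0)
Step 2: ant0:(1,3)->W->(1,2) | ant1:(1,2)->E->(1,3)
  grid max=2 at (1,2)
Step 3: ant0:(1,2)->E->(1,3) | ant1:(1,3)->W->(1,2)
  grid max=3 at (1,2)
Final grid:
  0 0 0 0
  0 0 3 3
  0 0 0 0
  0 0 0 0
  0 0 0 0
Max pheromone 3 at (1,2)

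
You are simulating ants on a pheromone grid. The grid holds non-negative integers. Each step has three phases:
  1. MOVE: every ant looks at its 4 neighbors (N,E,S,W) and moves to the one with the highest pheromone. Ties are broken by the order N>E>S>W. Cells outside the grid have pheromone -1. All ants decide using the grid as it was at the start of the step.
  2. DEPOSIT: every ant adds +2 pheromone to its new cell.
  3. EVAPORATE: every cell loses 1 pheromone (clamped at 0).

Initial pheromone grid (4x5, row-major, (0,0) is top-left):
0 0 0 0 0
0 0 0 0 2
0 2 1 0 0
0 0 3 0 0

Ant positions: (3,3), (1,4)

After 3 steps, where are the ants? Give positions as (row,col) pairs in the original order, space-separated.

Step 1: ant0:(3,3)->W->(3,2) | ant1:(1,4)->N->(0,4)
  grid max=4 at (3,2)
Step 2: ant0:(3,2)->N->(2,2) | ant1:(0,4)->S->(1,4)
  grid max=3 at (3,2)
Step 3: ant0:(2,2)->S->(3,2) | ant1:(1,4)->N->(0,4)
  grid max=4 at (3,2)

(3,2) (0,4)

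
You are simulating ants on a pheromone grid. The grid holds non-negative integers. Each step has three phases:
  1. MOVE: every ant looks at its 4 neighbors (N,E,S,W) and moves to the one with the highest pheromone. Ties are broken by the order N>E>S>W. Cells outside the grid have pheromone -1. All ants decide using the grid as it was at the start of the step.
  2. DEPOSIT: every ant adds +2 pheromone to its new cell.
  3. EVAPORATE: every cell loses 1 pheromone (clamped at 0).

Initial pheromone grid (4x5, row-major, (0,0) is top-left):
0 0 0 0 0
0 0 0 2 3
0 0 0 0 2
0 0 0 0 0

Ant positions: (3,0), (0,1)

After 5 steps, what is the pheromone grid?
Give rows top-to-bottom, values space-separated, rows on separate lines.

After step 1: ants at (2,0),(0,2)
  0 0 1 0 0
  0 0 0 1 2
  1 0 0 0 1
  0 0 0 0 0
After step 2: ants at (1,0),(0,3)
  0 0 0 1 0
  1 0 0 0 1
  0 0 0 0 0
  0 0 0 0 0
After step 3: ants at (0,0),(0,4)
  1 0 0 0 1
  0 0 0 0 0
  0 0 0 0 0
  0 0 0 0 0
After step 4: ants at (0,1),(1,4)
  0 1 0 0 0
  0 0 0 0 1
  0 0 0 0 0
  0 0 0 0 0
After step 5: ants at (0,2),(0,4)
  0 0 1 0 1
  0 0 0 0 0
  0 0 0 0 0
  0 0 0 0 0

0 0 1 0 1
0 0 0 0 0
0 0 0 0 0
0 0 0 0 0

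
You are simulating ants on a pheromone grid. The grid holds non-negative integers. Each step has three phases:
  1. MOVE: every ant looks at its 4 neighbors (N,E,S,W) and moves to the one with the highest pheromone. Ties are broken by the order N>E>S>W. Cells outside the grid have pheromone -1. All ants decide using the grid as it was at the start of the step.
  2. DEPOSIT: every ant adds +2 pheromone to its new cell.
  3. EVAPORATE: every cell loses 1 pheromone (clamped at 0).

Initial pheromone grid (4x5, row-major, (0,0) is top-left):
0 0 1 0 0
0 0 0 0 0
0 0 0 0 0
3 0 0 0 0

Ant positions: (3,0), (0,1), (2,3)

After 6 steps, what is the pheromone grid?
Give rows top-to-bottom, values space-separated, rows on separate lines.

After step 1: ants at (2,0),(0,2),(1,3)
  0 0 2 0 0
  0 0 0 1 0
  1 0 0 0 0
  2 0 0 0 0
After step 2: ants at (3,0),(0,3),(0,3)
  0 0 1 3 0
  0 0 0 0 0
  0 0 0 0 0
  3 0 0 0 0
After step 3: ants at (2,0),(0,2),(0,2)
  0 0 4 2 0
  0 0 0 0 0
  1 0 0 0 0
  2 0 0 0 0
After step 4: ants at (3,0),(0,3),(0,3)
  0 0 3 5 0
  0 0 0 0 0
  0 0 0 0 0
  3 0 0 0 0
After step 5: ants at (2,0),(0,2),(0,2)
  0 0 6 4 0
  0 0 0 0 0
  1 0 0 0 0
  2 0 0 0 0
After step 6: ants at (3,0),(0,3),(0,3)
  0 0 5 7 0
  0 0 0 0 0
  0 0 0 0 0
  3 0 0 0 0

0 0 5 7 0
0 0 0 0 0
0 0 0 0 0
3 0 0 0 0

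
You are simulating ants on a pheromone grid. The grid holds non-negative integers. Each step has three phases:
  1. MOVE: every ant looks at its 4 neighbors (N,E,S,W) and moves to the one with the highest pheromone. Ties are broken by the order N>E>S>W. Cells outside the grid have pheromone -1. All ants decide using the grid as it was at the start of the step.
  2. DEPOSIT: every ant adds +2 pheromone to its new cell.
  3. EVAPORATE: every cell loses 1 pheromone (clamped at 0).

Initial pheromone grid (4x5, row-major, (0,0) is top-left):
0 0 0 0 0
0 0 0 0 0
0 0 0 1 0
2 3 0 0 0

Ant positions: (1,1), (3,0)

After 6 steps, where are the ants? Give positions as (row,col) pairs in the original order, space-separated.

Step 1: ant0:(1,1)->N->(0,1) | ant1:(3,0)->E->(3,1)
  grid max=4 at (3,1)
Step 2: ant0:(0,1)->E->(0,2) | ant1:(3,1)->W->(3,0)
  grid max=3 at (3,1)
Step 3: ant0:(0,2)->E->(0,3) | ant1:(3,0)->E->(3,1)
  grid max=4 at (3,1)
Step 4: ant0:(0,3)->E->(0,4) | ant1:(3,1)->W->(3,0)
  grid max=3 at (3,1)
Step 5: ant0:(0,4)->S->(1,4) | ant1:(3,0)->E->(3,1)
  grid max=4 at (3,1)
Step 6: ant0:(1,4)->N->(0,4) | ant1:(3,1)->W->(3,0)
  grid max=3 at (3,1)

(0,4) (3,0)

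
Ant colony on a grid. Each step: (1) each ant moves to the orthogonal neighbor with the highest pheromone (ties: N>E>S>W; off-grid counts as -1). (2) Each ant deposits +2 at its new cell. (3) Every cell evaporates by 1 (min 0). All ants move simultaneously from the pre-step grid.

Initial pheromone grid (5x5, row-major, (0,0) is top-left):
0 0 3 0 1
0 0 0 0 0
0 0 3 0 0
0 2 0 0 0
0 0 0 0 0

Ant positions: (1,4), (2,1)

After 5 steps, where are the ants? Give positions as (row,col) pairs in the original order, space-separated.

Step 1: ant0:(1,4)->N->(0,4) | ant1:(2,1)->E->(2,2)
  grid max=4 at (2,2)
Step 2: ant0:(0,4)->S->(1,4) | ant1:(2,2)->N->(1,2)
  grid max=3 at (2,2)
Step 3: ant0:(1,4)->N->(0,4) | ant1:(1,2)->S->(2,2)
  grid max=4 at (2,2)
Step 4: ant0:(0,4)->S->(1,4) | ant1:(2,2)->N->(1,2)
  grid max=3 at (2,2)
Step 5: ant0:(1,4)->N->(0,4) | ant1:(1,2)->S->(2,2)
  grid max=4 at (2,2)

(0,4) (2,2)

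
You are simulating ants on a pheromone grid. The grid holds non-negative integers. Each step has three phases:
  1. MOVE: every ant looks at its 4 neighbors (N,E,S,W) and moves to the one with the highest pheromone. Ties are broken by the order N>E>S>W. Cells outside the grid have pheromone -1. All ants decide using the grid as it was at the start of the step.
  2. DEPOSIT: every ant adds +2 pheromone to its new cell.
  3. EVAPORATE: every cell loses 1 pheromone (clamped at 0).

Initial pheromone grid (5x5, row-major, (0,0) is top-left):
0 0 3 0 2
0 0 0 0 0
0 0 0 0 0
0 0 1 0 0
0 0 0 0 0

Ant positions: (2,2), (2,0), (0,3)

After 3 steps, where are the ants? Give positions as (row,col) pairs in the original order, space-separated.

Step 1: ant0:(2,2)->S->(3,2) | ant1:(2,0)->N->(1,0) | ant2:(0,3)->W->(0,2)
  grid max=4 at (0,2)
Step 2: ant0:(3,2)->N->(2,2) | ant1:(1,0)->N->(0,0) | ant2:(0,2)->E->(0,3)
  grid max=3 at (0,2)
Step 3: ant0:(2,2)->S->(3,2) | ant1:(0,0)->E->(0,1) | ant2:(0,3)->W->(0,2)
  grid max=4 at (0,2)

(3,2) (0,1) (0,2)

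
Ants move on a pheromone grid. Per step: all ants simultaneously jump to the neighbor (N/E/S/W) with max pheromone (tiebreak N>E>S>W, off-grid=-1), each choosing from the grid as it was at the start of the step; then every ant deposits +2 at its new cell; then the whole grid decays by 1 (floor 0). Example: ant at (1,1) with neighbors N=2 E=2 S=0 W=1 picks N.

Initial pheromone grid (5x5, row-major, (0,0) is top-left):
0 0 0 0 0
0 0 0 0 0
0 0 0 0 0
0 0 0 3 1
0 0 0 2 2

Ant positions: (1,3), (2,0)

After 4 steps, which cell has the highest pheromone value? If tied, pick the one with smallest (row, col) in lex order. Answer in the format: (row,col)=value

Answer: (0,2)=1

Derivation:
Step 1: ant0:(1,3)->N->(0,3) | ant1:(2,0)->N->(1,0)
  grid max=2 at (3,3)
Step 2: ant0:(0,3)->E->(0,4) | ant1:(1,0)->N->(0,0)
  grid max=1 at (0,0)
Step 3: ant0:(0,4)->S->(1,4) | ant1:(0,0)->E->(0,1)
  grid max=1 at (0,1)
Step 4: ant0:(1,4)->N->(0,4) | ant1:(0,1)->E->(0,2)
  grid max=1 at (0,2)
Final grid:
  0 0 1 0 1
  0 0 0 0 0
  0 0 0 0 0
  0 0 0 0 0
  0 0 0 0 0
Max pheromone 1 at (0,2)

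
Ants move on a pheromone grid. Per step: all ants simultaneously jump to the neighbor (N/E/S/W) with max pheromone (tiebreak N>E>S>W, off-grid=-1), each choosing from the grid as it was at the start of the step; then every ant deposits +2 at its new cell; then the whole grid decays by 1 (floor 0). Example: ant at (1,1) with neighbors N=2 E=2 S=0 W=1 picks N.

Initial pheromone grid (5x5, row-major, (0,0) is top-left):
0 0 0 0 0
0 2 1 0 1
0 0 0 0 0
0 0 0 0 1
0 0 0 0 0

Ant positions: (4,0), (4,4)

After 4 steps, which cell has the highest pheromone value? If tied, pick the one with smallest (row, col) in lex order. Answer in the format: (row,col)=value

Step 1: ant0:(4,0)->N->(3,0) | ant1:(4,4)->N->(3,4)
  grid max=2 at (3,4)
Step 2: ant0:(3,0)->N->(2,0) | ant1:(3,4)->N->(2,4)
  grid max=1 at (2,0)
Step 3: ant0:(2,0)->N->(1,0) | ant1:(2,4)->S->(3,4)
  grid max=2 at (3,4)
Step 4: ant0:(1,0)->N->(0,0) | ant1:(3,4)->N->(2,4)
  grid max=1 at (0,0)
Final grid:
  1 0 0 0 0
  0 0 0 0 0
  0 0 0 0 1
  0 0 0 0 1
  0 0 0 0 0
Max pheromone 1 at (0,0)

Answer: (0,0)=1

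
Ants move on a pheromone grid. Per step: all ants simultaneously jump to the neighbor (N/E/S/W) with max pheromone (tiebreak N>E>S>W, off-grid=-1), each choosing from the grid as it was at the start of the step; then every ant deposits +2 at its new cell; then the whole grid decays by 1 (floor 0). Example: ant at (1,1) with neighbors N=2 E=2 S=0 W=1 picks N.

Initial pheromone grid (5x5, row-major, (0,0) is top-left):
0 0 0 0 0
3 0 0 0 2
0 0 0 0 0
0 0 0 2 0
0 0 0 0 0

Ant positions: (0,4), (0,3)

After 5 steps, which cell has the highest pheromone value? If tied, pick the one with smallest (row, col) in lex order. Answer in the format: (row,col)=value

Answer: (1,4)=7

Derivation:
Step 1: ant0:(0,4)->S->(1,4) | ant1:(0,3)->E->(0,4)
  grid max=3 at (1,4)
Step 2: ant0:(1,4)->N->(0,4) | ant1:(0,4)->S->(1,4)
  grid max=4 at (1,4)
Step 3: ant0:(0,4)->S->(1,4) | ant1:(1,4)->N->(0,4)
  grid max=5 at (1,4)
Step 4: ant0:(1,4)->N->(0,4) | ant1:(0,4)->S->(1,4)
  grid max=6 at (1,4)
Step 5: ant0:(0,4)->S->(1,4) | ant1:(1,4)->N->(0,4)
  grid max=7 at (1,4)
Final grid:
  0 0 0 0 5
  0 0 0 0 7
  0 0 0 0 0
  0 0 0 0 0
  0 0 0 0 0
Max pheromone 7 at (1,4)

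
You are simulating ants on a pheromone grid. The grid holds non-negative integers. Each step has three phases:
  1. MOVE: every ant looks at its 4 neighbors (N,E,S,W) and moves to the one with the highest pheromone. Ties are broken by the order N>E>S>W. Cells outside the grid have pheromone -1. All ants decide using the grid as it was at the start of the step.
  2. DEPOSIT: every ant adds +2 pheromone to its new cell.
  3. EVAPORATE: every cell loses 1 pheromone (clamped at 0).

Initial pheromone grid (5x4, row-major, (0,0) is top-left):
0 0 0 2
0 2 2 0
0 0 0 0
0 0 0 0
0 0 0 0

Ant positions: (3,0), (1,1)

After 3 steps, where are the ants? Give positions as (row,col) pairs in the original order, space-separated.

Step 1: ant0:(3,0)->N->(2,0) | ant1:(1,1)->E->(1,2)
  grid max=3 at (1,2)
Step 2: ant0:(2,0)->N->(1,0) | ant1:(1,2)->W->(1,1)
  grid max=2 at (1,1)
Step 3: ant0:(1,0)->E->(1,1) | ant1:(1,1)->E->(1,2)
  grid max=3 at (1,1)

(1,1) (1,2)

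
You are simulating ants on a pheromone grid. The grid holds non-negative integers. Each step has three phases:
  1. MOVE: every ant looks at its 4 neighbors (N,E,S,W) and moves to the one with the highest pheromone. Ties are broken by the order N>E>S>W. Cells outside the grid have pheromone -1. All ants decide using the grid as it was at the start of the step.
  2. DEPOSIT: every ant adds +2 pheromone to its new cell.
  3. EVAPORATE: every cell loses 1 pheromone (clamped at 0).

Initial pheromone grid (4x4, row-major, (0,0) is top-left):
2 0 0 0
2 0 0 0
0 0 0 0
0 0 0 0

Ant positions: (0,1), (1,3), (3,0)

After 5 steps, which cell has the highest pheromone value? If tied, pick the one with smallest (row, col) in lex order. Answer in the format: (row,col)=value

Step 1: ant0:(0,1)->W->(0,0) | ant1:(1,3)->N->(0,3) | ant2:(3,0)->N->(2,0)
  grid max=3 at (0,0)
Step 2: ant0:(0,0)->S->(1,0) | ant1:(0,3)->S->(1,3) | ant2:(2,0)->N->(1,0)
  grid max=4 at (1,0)
Step 3: ant0:(1,0)->N->(0,0) | ant1:(1,3)->N->(0,3) | ant2:(1,0)->N->(0,0)
  grid max=5 at (0,0)
Step 4: ant0:(0,0)->S->(1,0) | ant1:(0,3)->S->(1,3) | ant2:(0,0)->S->(1,0)
  grid max=6 at (1,0)
Step 5: ant0:(1,0)->N->(0,0) | ant1:(1,3)->N->(0,3) | ant2:(1,0)->N->(0,0)
  grid max=7 at (0,0)
Final grid:
  7 0 0 1
  5 0 0 0
  0 0 0 0
  0 0 0 0
Max pheromone 7 at (0,0)

Answer: (0,0)=7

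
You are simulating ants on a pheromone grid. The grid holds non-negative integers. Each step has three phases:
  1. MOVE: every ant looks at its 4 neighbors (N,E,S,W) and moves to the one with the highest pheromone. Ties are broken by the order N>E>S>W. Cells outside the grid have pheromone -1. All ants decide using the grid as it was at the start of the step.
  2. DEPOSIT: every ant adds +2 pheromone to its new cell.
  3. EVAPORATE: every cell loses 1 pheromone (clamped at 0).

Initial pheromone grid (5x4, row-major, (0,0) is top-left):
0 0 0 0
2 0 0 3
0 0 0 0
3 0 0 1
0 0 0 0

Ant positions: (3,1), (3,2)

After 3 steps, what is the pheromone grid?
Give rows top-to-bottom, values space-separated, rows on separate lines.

After step 1: ants at (3,0),(3,3)
  0 0 0 0
  1 0 0 2
  0 0 0 0
  4 0 0 2
  0 0 0 0
After step 2: ants at (2,0),(2,3)
  0 0 0 0
  0 0 0 1
  1 0 0 1
  3 0 0 1
  0 0 0 0
After step 3: ants at (3,0),(1,3)
  0 0 0 0
  0 0 0 2
  0 0 0 0
  4 0 0 0
  0 0 0 0

0 0 0 0
0 0 0 2
0 0 0 0
4 0 0 0
0 0 0 0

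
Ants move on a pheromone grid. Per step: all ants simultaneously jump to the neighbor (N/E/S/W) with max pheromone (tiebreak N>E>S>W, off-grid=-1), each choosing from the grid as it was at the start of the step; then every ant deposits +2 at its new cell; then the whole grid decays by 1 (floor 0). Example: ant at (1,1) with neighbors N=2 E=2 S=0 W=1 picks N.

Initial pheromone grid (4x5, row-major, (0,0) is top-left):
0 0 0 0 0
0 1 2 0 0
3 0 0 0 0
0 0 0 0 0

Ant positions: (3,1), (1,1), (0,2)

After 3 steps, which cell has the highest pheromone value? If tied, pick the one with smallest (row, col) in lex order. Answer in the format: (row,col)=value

Step 1: ant0:(3,1)->N->(2,1) | ant1:(1,1)->E->(1,2) | ant2:(0,2)->S->(1,2)
  grid max=5 at (1,2)
Step 2: ant0:(2,1)->W->(2,0) | ant1:(1,2)->N->(0,2) | ant2:(1,2)->N->(0,2)
  grid max=4 at (1,2)
Step 3: ant0:(2,0)->N->(1,0) | ant1:(0,2)->S->(1,2) | ant2:(0,2)->S->(1,2)
  grid max=7 at (1,2)
Final grid:
  0 0 2 0 0
  1 0 7 0 0
  2 0 0 0 0
  0 0 0 0 0
Max pheromone 7 at (1,2)

Answer: (1,2)=7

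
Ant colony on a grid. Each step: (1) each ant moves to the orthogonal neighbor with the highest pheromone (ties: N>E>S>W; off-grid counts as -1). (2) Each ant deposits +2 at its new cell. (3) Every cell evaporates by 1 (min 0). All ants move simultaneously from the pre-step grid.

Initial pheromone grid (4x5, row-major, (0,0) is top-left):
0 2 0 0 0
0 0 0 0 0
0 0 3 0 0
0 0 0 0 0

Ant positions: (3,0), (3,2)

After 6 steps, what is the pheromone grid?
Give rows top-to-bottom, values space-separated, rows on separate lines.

After step 1: ants at (2,0),(2,2)
  0 1 0 0 0
  0 0 0 0 0
  1 0 4 0 0
  0 0 0 0 0
After step 2: ants at (1,0),(1,2)
  0 0 0 0 0
  1 0 1 0 0
  0 0 3 0 0
  0 0 0 0 0
After step 3: ants at (0,0),(2,2)
  1 0 0 0 0
  0 0 0 0 0
  0 0 4 0 0
  0 0 0 0 0
After step 4: ants at (0,1),(1,2)
  0 1 0 0 0
  0 0 1 0 0
  0 0 3 0 0
  0 0 0 0 0
After step 5: ants at (0,2),(2,2)
  0 0 1 0 0
  0 0 0 0 0
  0 0 4 0 0
  0 0 0 0 0
After step 6: ants at (0,3),(1,2)
  0 0 0 1 0
  0 0 1 0 0
  0 0 3 0 0
  0 0 0 0 0

0 0 0 1 0
0 0 1 0 0
0 0 3 0 0
0 0 0 0 0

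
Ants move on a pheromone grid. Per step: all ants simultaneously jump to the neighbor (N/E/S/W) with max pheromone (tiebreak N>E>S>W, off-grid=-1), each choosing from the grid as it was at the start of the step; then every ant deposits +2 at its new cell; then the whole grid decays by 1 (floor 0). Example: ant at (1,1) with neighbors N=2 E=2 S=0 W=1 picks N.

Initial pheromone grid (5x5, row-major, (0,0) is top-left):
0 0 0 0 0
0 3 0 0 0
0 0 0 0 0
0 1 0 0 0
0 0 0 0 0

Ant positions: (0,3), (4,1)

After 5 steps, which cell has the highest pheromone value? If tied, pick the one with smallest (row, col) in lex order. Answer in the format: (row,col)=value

Answer: (1,1)=2

Derivation:
Step 1: ant0:(0,3)->E->(0,4) | ant1:(4,1)->N->(3,1)
  grid max=2 at (1,1)
Step 2: ant0:(0,4)->S->(1,4) | ant1:(3,1)->N->(2,1)
  grid max=1 at (1,1)
Step 3: ant0:(1,4)->N->(0,4) | ant1:(2,1)->N->(1,1)
  grid max=2 at (1,1)
Step 4: ant0:(0,4)->S->(1,4) | ant1:(1,1)->N->(0,1)
  grid max=1 at (0,1)
Step 5: ant0:(1,4)->N->(0,4) | ant1:(0,1)->S->(1,1)
  grid max=2 at (1,1)
Final grid:
  0 0 0 0 1
  0 2 0 0 0
  0 0 0 0 0
  0 0 0 0 0
  0 0 0 0 0
Max pheromone 2 at (1,1)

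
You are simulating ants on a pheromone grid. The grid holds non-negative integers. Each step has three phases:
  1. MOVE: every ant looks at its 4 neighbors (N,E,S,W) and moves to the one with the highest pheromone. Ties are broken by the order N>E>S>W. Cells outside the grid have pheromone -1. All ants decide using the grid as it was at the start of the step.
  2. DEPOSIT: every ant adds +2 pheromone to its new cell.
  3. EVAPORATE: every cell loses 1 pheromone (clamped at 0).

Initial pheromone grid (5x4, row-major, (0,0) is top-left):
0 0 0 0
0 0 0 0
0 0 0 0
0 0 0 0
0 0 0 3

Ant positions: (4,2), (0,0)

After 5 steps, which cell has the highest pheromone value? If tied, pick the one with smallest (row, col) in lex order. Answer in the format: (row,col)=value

Answer: (4,3)=4

Derivation:
Step 1: ant0:(4,2)->E->(4,3) | ant1:(0,0)->E->(0,1)
  grid max=4 at (4,3)
Step 2: ant0:(4,3)->N->(3,3) | ant1:(0,1)->E->(0,2)
  grid max=3 at (4,3)
Step 3: ant0:(3,3)->S->(4,3) | ant1:(0,2)->E->(0,3)
  grid max=4 at (4,3)
Step 4: ant0:(4,3)->N->(3,3) | ant1:(0,3)->S->(1,3)
  grid max=3 at (4,3)
Step 5: ant0:(3,3)->S->(4,3) | ant1:(1,3)->N->(0,3)
  grid max=4 at (4,3)
Final grid:
  0 0 0 1
  0 0 0 0
  0 0 0 0
  0 0 0 0
  0 0 0 4
Max pheromone 4 at (4,3)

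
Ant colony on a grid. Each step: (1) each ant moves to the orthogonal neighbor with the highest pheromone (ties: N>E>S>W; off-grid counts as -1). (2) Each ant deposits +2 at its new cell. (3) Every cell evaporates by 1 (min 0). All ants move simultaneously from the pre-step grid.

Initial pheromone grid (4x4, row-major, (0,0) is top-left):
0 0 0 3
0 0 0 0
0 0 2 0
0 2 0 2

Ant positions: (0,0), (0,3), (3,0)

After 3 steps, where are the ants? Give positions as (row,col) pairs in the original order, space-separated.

Step 1: ant0:(0,0)->E->(0,1) | ant1:(0,3)->S->(1,3) | ant2:(3,0)->E->(3,1)
  grid max=3 at (3,1)
Step 2: ant0:(0,1)->E->(0,2) | ant1:(1,3)->N->(0,3) | ant2:(3,1)->N->(2,1)
  grid max=3 at (0,3)
Step 3: ant0:(0,2)->E->(0,3) | ant1:(0,3)->W->(0,2) | ant2:(2,1)->S->(3,1)
  grid max=4 at (0,3)

(0,3) (0,2) (3,1)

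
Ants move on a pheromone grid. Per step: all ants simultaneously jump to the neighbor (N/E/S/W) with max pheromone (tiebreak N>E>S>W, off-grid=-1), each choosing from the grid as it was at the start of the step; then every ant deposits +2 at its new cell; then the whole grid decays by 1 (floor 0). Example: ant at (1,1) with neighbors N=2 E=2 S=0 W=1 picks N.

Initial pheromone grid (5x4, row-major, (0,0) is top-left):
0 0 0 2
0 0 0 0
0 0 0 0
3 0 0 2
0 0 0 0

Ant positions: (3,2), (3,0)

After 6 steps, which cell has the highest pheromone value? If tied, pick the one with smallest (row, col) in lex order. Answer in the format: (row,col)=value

Answer: (3,0)=3

Derivation:
Step 1: ant0:(3,2)->E->(3,3) | ant1:(3,0)->N->(2,0)
  grid max=3 at (3,3)
Step 2: ant0:(3,3)->N->(2,3) | ant1:(2,0)->S->(3,0)
  grid max=3 at (3,0)
Step 3: ant0:(2,3)->S->(3,3) | ant1:(3,0)->N->(2,0)
  grid max=3 at (3,3)
Step 4: ant0:(3,3)->N->(2,3) | ant1:(2,0)->S->(3,0)
  grid max=3 at (3,0)
Step 5: ant0:(2,3)->S->(3,3) | ant1:(3,0)->N->(2,0)
  grid max=3 at (3,3)
Step 6: ant0:(3,3)->N->(2,3) | ant1:(2,0)->S->(3,0)
  grid max=3 at (3,0)
Final grid:
  0 0 0 0
  0 0 0 0
  0 0 0 1
  3 0 0 2
  0 0 0 0
Max pheromone 3 at (3,0)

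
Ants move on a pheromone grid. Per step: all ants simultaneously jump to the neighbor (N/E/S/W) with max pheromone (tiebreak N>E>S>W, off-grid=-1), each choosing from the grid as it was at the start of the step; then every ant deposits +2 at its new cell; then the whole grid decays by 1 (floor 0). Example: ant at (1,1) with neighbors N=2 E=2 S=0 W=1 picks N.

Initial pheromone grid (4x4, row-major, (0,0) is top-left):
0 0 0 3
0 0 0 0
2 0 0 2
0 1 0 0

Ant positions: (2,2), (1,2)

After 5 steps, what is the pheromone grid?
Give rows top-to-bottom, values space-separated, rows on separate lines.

After step 1: ants at (2,3),(0,2)
  0 0 1 2
  0 0 0 0
  1 0 0 3
  0 0 0 0
After step 2: ants at (1,3),(0,3)
  0 0 0 3
  0 0 0 1
  0 0 0 2
  0 0 0 0
After step 3: ants at (0,3),(1,3)
  0 0 0 4
  0 0 0 2
  0 0 0 1
  0 0 0 0
After step 4: ants at (1,3),(0,3)
  0 0 0 5
  0 0 0 3
  0 0 0 0
  0 0 0 0
After step 5: ants at (0,3),(1,3)
  0 0 0 6
  0 0 0 4
  0 0 0 0
  0 0 0 0

0 0 0 6
0 0 0 4
0 0 0 0
0 0 0 0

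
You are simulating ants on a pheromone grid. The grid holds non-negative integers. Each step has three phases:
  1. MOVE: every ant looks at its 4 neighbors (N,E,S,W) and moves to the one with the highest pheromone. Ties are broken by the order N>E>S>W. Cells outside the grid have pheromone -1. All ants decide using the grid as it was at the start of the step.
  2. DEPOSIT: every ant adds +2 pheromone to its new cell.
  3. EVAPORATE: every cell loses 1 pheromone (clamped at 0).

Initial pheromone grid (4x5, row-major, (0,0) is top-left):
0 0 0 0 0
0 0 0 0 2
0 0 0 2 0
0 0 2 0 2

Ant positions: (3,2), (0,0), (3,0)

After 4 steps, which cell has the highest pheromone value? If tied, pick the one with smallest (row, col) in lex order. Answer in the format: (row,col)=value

Step 1: ant0:(3,2)->N->(2,2) | ant1:(0,0)->E->(0,1) | ant2:(3,0)->N->(2,0)
  grid max=1 at (0,1)
Step 2: ant0:(2,2)->E->(2,3) | ant1:(0,1)->E->(0,2) | ant2:(2,0)->N->(1,0)
  grid max=2 at (2,3)
Step 3: ant0:(2,3)->N->(1,3) | ant1:(0,2)->E->(0,3) | ant2:(1,0)->N->(0,0)
  grid max=1 at (0,0)
Step 4: ant0:(1,3)->N->(0,3) | ant1:(0,3)->S->(1,3) | ant2:(0,0)->E->(0,1)
  grid max=2 at (0,3)
Final grid:
  0 1 0 2 0
  0 0 0 2 0
  0 0 0 0 0
  0 0 0 0 0
Max pheromone 2 at (0,3)

Answer: (0,3)=2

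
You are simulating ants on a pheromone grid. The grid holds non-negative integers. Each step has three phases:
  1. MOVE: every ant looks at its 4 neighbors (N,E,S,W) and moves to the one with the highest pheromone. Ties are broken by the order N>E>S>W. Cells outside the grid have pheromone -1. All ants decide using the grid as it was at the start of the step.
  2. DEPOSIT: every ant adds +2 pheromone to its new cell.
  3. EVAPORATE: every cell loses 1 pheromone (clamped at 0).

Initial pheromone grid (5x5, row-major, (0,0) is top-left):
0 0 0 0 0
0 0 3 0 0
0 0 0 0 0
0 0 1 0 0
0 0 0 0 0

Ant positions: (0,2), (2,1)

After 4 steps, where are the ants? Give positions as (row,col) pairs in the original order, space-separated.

Step 1: ant0:(0,2)->S->(1,2) | ant1:(2,1)->N->(1,1)
  grid max=4 at (1,2)
Step 2: ant0:(1,2)->W->(1,1) | ant1:(1,1)->E->(1,2)
  grid max=5 at (1,2)
Step 3: ant0:(1,1)->E->(1,2) | ant1:(1,2)->W->(1,1)
  grid max=6 at (1,2)
Step 4: ant0:(1,2)->W->(1,1) | ant1:(1,1)->E->(1,2)
  grid max=7 at (1,2)

(1,1) (1,2)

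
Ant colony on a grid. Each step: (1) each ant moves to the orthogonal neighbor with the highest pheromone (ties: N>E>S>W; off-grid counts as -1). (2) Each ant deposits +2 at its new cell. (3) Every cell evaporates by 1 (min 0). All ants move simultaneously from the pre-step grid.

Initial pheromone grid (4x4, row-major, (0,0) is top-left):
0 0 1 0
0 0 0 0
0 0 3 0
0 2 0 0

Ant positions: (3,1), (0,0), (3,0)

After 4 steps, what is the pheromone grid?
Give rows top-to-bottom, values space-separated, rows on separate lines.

After step 1: ants at (2,1),(0,1),(3,1)
  0 1 0 0
  0 0 0 0
  0 1 2 0
  0 3 0 0
After step 2: ants at (3,1),(0,2),(2,1)
  0 0 1 0
  0 0 0 0
  0 2 1 0
  0 4 0 0
After step 3: ants at (2,1),(0,3),(3,1)
  0 0 0 1
  0 0 0 0
  0 3 0 0
  0 5 0 0
After step 4: ants at (3,1),(1,3),(2,1)
  0 0 0 0
  0 0 0 1
  0 4 0 0
  0 6 0 0

0 0 0 0
0 0 0 1
0 4 0 0
0 6 0 0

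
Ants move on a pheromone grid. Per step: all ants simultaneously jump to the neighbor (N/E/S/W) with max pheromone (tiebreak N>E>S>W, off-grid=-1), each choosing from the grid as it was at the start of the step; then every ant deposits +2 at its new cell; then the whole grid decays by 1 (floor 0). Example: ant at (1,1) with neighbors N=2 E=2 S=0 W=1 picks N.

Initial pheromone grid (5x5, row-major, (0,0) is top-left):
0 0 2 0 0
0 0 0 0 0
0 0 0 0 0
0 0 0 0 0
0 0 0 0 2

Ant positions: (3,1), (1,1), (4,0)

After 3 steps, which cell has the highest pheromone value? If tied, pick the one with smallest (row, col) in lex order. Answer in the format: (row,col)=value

Step 1: ant0:(3,1)->N->(2,1) | ant1:(1,1)->N->(0,1) | ant2:(4,0)->N->(3,0)
  grid max=1 at (0,1)
Step 2: ant0:(2,1)->N->(1,1) | ant1:(0,1)->E->(0,2) | ant2:(3,0)->N->(2,0)
  grid max=2 at (0,2)
Step 3: ant0:(1,1)->N->(0,1) | ant1:(0,2)->E->(0,3) | ant2:(2,0)->N->(1,0)
  grid max=1 at (0,1)
Final grid:
  0 1 1 1 0
  1 0 0 0 0
  0 0 0 0 0
  0 0 0 0 0
  0 0 0 0 0
Max pheromone 1 at (0,1)

Answer: (0,1)=1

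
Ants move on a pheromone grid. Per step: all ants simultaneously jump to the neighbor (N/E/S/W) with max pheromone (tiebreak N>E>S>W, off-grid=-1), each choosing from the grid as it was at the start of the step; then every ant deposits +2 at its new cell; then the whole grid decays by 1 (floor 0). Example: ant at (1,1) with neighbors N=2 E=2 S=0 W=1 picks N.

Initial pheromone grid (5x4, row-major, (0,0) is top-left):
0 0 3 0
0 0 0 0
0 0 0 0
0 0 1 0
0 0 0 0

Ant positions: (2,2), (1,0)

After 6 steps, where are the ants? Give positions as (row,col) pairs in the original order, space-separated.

Step 1: ant0:(2,2)->S->(3,2) | ant1:(1,0)->N->(0,0)
  grid max=2 at (0,2)
Step 2: ant0:(3,2)->N->(2,2) | ant1:(0,0)->E->(0,1)
  grid max=1 at (0,1)
Step 3: ant0:(2,2)->S->(3,2) | ant1:(0,1)->E->(0,2)
  grid max=2 at (0,2)
Step 4: ant0:(3,2)->N->(2,2) | ant1:(0,2)->E->(0,3)
  grid max=1 at (0,2)
Step 5: ant0:(2,2)->S->(3,2) | ant1:(0,3)->W->(0,2)
  grid max=2 at (0,2)
Step 6: ant0:(3,2)->N->(2,2) | ant1:(0,2)->E->(0,3)
  grid max=1 at (0,2)

(2,2) (0,3)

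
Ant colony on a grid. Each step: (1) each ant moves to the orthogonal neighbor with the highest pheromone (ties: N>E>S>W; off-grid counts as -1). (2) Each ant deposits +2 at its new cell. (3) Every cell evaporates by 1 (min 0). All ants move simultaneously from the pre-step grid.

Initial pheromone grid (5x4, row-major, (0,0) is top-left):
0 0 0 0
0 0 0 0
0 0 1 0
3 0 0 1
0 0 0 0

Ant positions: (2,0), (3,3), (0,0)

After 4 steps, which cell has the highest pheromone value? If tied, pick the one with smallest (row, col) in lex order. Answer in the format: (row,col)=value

Step 1: ant0:(2,0)->S->(3,0) | ant1:(3,3)->N->(2,3) | ant2:(0,0)->E->(0,1)
  grid max=4 at (3,0)
Step 2: ant0:(3,0)->N->(2,0) | ant1:(2,3)->N->(1,3) | ant2:(0,1)->E->(0,2)
  grid max=3 at (3,0)
Step 3: ant0:(2,0)->S->(3,0) | ant1:(1,3)->N->(0,3) | ant2:(0,2)->E->(0,3)
  grid max=4 at (3,0)
Step 4: ant0:(3,0)->N->(2,0) | ant1:(0,3)->S->(1,3) | ant2:(0,3)->S->(1,3)
  grid max=3 at (1,3)
Final grid:
  0 0 0 2
  0 0 0 3
  1 0 0 0
  3 0 0 0
  0 0 0 0
Max pheromone 3 at (1,3)

Answer: (1,3)=3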